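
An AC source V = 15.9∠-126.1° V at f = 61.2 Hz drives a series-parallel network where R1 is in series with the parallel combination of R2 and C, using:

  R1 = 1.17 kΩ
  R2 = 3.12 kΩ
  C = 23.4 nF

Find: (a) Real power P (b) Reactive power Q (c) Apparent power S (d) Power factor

Step 1 — Angular frequency: ω = 2π·f = 2π·61.2 = 384.5 rad/s.
Step 2 — Component impedances:
  R1: Z = R = 1170 Ω
  R2: Z = R = 3120 Ω
  C: Z = 1/(jωC) = -j/(ω·C) = 0 - j1.111e+05 Ω
Step 3 — Parallel branch: R2 || C = 1/(1/R2 + 1/C) = 3118 - j87.52 Ω.
Step 4 — Series with R1: Z_total = R1 + (R2 || C) = 4288 - j87.52 Ω = 4288∠-1.2° Ω.
Step 5 — Source phasor: V = 15.9∠-126.1° V = -9.368 - j12.85 V.
Step 6 — Current: I = V / Z = -0.002123 - j0.00304 A = 0.003708∠-124.9° A.
Step 7 — Complex power: S = V·I* = 0.05894 - j0.001203 VA.
Step 8 — Real power: P = Re(S) = 0.05894 W.
Step 9 — Reactive power: Q = Im(S) = -0.001203 VAR.
Step 10 — Apparent power: |S| = 0.05895 VA.
Step 11 — Power factor: PF = P/|S| = 0.9998 (leading).

(a) P = 0.05894 W  (b) Q = -0.001203 VAR  (c) S = 0.05895 VA  (d) PF = 0.9998 (leading)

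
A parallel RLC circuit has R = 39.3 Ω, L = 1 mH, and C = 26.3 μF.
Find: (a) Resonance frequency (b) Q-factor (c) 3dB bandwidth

Step 1 — Resonance: ω₀ = 1/√(LC) = 1/√(0.001·2.63e-05) = 6166 rad/s.
Step 2 — f₀ = ω₀/(2π) = 981.4 Hz.
Step 3 — Parallel Q: Q = R/(ω₀L) = 39.3/(6166·0.001) = 6.373.
Step 4 — Bandwidth: Δω = ω₀/Q = 967.5 rad/s; BW = Δω/(2π) = 154 Hz.

(a) f₀ = 981.4 Hz  (b) Q = 6.373  (c) BW = 154 Hz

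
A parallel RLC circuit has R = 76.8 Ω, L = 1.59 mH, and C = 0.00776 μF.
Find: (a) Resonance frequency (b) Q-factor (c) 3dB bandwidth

Step 1 — Resonance: ω₀ = 1/√(LC) = 1/√(0.00159·7.76e-09) = 2.847e+05 rad/s.
Step 2 — f₀ = ω₀/(2π) = 4.531e+04 Hz.
Step 3 — Parallel Q: Q = R/(ω₀L) = 76.8/(2.847e+05·0.00159) = 0.1697.
Step 4 — Bandwidth: Δω = ω₀/Q = 1.678e+06 rad/s; BW = Δω/(2π) = 2.671e+05 Hz.

(a) f₀ = 4.531e+04 Hz  (b) Q = 0.1697  (c) BW = 2.671e+05 Hz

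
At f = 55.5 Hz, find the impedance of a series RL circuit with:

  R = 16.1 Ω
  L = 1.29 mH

Step 1 — Angular frequency: ω = 2π·f = 2π·55.5 = 348.7 rad/s.
Step 2 — Component impedances:
  R: Z = R = 16.1 Ω
  L: Z = jωL = j·348.7·0.00129 = 0 + j0.4498 Ω
Step 3 — Series combination: Z_total = R + L = 16.1 + j0.4498 Ω = 16.11∠1.6° Ω.

Z = 16.1 + j0.4498 Ω = 16.11∠1.6° Ω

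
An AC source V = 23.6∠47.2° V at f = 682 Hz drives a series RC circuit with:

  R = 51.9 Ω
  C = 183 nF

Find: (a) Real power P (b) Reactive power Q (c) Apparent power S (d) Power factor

Step 1 — Angular frequency: ω = 2π·f = 2π·682 = 4285 rad/s.
Step 2 — Component impedances:
  R: Z = R = 51.9 Ω
  C: Z = 1/(jωC) = -j/(ω·C) = 0 - j1275 Ω
Step 3 — Series combination: Z_total = R + C = 51.9 - j1275 Ω = 1276∠-87.7° Ω.
Step 4 — Source phasor: V = 23.6∠47.2° V = 16.03 + j17.32 V.
Step 5 — Current: I = V / Z = -0.01305 + j0.01311 A = 0.01849∠134.9° A.
Step 6 — Complex power: S = V·I* = 0.01775 - j0.436 VA.
Step 7 — Real power: P = Re(S) = 0.01775 W.
Step 8 — Reactive power: Q = Im(S) = -0.436 VAR.
Step 9 — Apparent power: |S| = 0.4364 VA.
Step 10 — Power factor: PF = P/|S| = 0.04067 (leading).

(a) P = 0.01775 W  (b) Q = -0.436 VAR  (c) S = 0.4364 VA  (d) PF = 0.04067 (leading)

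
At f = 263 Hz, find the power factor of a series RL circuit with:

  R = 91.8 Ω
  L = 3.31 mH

Step 1 — Angular frequency: ω = 2π·f = 2π·263 = 1652 rad/s.
Step 2 — Component impedances:
  R: Z = R = 91.8 Ω
  L: Z = jωL = j·1652·0.00331 = 0 + j5.47 Ω
Step 3 — Series combination: Z_total = R + L = 91.8 + j5.47 Ω = 91.96∠3.4° Ω.
Step 4 — Power factor: PF = cos(φ) = Re(Z)/|Z| = 91.8/91.963 = 0.9982.
Step 5 — Type: Im(Z) = 5.47 ⇒ lagging (phase φ = 3.4°).

PF = 0.9982 (lagging, φ = 3.4°)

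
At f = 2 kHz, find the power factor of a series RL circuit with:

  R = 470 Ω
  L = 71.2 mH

Step 1 — Angular frequency: ω = 2π·f = 2π·2000 = 1.257e+04 rad/s.
Step 2 — Component impedances:
  R: Z = R = 470 Ω
  L: Z = jωL = j·1.257e+04·0.0712 = 0 + j894.7 Ω
Step 3 — Series combination: Z_total = R + L = 470 + j894.7 Ω = 1011∠62.3° Ω.
Step 4 — Power factor: PF = cos(φ) = Re(Z)/|Z| = 470/1010.7 = 0.465.
Step 5 — Type: Im(Z) = 894.7 ⇒ lagging (phase φ = 62.3°).

PF = 0.465 (lagging, φ = 62.3°)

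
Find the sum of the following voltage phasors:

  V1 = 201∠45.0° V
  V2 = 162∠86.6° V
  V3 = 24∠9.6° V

Step 1 — Convert each phasor to rectangular form:
  V1 = 201·(cos(45.0°) + j·sin(45.0°)) = 142.1 + j142.1 V
  V2 = 162·(cos(86.6°) + j·sin(86.6°)) = 9.608 + j161.7 V
  V3 = 24·(cos(9.6°) + j·sin(9.6°)) = 23.66 + j4.002 V
Step 2 — Sum components: V_total = 175.4 + j307.8 V.
Step 3 — Convert to polar: |V_total| = 354.3 V, ∠V_total = 60.3°.

V_total = 354.3∠60.3° V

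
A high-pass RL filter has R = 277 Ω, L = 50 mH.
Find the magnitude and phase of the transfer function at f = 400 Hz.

Step 1 — Angular frequency: ω = 2π·400 = 2513 rad/s.
Step 2 — Transfer function: H(jω) = jωL/(R + jωL).
Step 3 — Numerator jωL = j·125.7; denominator R + jωL = 277 + j125.7.
Step 4 — H = 0.1707 + j0.3762.
Step 5 — Magnitude: |H| = 0.4131 (-7.7 dB); phase: φ = 65.6°.

|H| = 0.4131 (-7.7 dB), φ = 65.6°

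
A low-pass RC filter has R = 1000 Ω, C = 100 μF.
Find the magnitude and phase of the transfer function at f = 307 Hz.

Step 1 — Angular frequency: ω = 2π·307 = 1929 rad/s.
Step 2 — Transfer function: H(jω) = 1/(1 + jωRC).
Step 3 — Denominator: 1 + jωRC = 1 + j·1929·1000·0.0001 = 1 + j192.9.
Step 4 — H = 2.688e-05 - j0.005184.
Step 5 — Magnitude: |H| = 0.005184 (-45.7 dB); phase: φ = -89.7°.

|H| = 0.005184 (-45.7 dB), φ = -89.7°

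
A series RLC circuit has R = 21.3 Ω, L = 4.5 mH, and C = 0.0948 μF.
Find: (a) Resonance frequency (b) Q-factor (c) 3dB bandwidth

Step 1 — Resonance: ω₀ = 1/√(LC) = 1/√(0.0045·9.48e-08) = 4.842e+04 rad/s.
Step 2 — f₀ = ω₀/(2π) = 7706 Hz.
Step 3 — Series Q: Q = ω₀L/R = 4.842e+04·0.0045/21.3 = 10.23.
Step 4 — Bandwidth: Δω = ω₀/Q = 4733 rad/s; BW = Δω/(2π) = 753.3 Hz.

(a) f₀ = 7706 Hz  (b) Q = 10.23  (c) BW = 753.3 Hz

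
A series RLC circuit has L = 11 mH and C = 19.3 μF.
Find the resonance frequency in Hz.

Step 1 — Resonance condition Im(Z)=0 gives ω₀ = 1/√(LC).
Step 2 — ω₀ = 1/√(0.011·1.93e-05) = 2170 rad/s.
Step 3 — f₀ = ω₀/(2π) = 345.4 Hz.

f₀ = 345.4 Hz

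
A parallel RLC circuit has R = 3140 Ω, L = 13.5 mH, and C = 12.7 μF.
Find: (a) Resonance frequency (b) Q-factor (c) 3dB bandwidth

Step 1 — Resonance: ω₀ = 1/√(LC) = 1/√(0.0135·1.27e-05) = 2415 rad/s.
Step 2 — f₀ = ω₀/(2π) = 384.4 Hz.
Step 3 — Parallel Q: Q = R/(ω₀L) = 3140/(2415·0.0135) = 96.31.
Step 4 — Bandwidth: Δω = ω₀/Q = 25.08 rad/s; BW = Δω/(2π) = 3.991 Hz.

(a) f₀ = 384.4 Hz  (b) Q = 96.31  (c) BW = 3.991 Hz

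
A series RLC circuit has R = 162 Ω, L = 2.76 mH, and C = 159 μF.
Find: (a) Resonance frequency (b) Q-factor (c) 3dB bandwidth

Step 1 — Resonance condition Im(Z)=0 gives ω₀ = 1/√(LC).
Step 2 — ω₀ = 1/√(0.00276·0.000159) = 1510 rad/s.
Step 3 — f₀ = ω₀/(2π) = 240.3 Hz.
Step 4 — Series Q: Q = ω₀L/R = 1510·0.00276/162 = 0.02572.
Step 5 — 3dB bandwidth: Δω = ω₀/Q = 5.87e+04 rad/s; BW = Δω/(2π) = 9342 Hz.

(a) f₀ = 240.3 Hz  (b) Q = 0.02572  (c) BW = 9342 Hz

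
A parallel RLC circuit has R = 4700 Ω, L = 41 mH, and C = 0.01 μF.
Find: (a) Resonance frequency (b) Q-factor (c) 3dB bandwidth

Step 1 — Resonance: ω₀ = 1/√(LC) = 1/√(0.041·1e-08) = 4.939e+04 rad/s.
Step 2 — f₀ = ω₀/(2π) = 7860 Hz.
Step 3 — Parallel Q: Q = R/(ω₀L) = 4700/(4.939e+04·0.041) = 2.321.
Step 4 — Bandwidth: Δω = ω₀/Q = 2.128e+04 rad/s; BW = Δω/(2π) = 3386 Hz.

(a) f₀ = 7860 Hz  (b) Q = 2.321  (c) BW = 3386 Hz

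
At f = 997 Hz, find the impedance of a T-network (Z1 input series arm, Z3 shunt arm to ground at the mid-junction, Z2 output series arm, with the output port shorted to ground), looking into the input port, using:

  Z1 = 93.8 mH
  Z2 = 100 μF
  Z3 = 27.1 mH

Step 1 — Angular frequency: ω = 2π·f = 2π·997 = 6264 rad/s.
Step 2 — Component impedances:
  Z1: Z = jωL = j·6264·0.0938 = 0 + j587.6 Ω
  Z2: Z = 1/(jωC) = -j/(ω·C) = 0 - j1.596 Ω
  Z3: Z = jωL = j·6264·0.0271 = 0 + j169.8 Ω
Step 3 — With the output port shorted to ground, the output series arm Z2 runs from the junction to ground; the shunt arm Z3 also runs from the junction to ground. They appear in parallel: Z3 || Z2 = 0 - j1.611 Ω.
Step 4 — Series with input arm Z1: Z_in = Z1 + (Z3 || Z2) = 0 + j586 Ω = 586∠90.0° Ω.

Z = 0 + j586 Ω = 586∠90.0° Ω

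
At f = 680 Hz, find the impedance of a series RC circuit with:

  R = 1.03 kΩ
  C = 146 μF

Step 1 — Angular frequency: ω = 2π·f = 2π·680 = 4273 rad/s.
Step 2 — Component impedances:
  R: Z = R = 1030 Ω
  C: Z = 1/(jωC) = -j/(ω·C) = 0 - j1.603 Ω
Step 3 — Series combination: Z_total = R + C = 1030 - j1.603 Ω = 1030∠-0.1° Ω.

Z = 1030 - j1.603 Ω = 1030∠-0.1° Ω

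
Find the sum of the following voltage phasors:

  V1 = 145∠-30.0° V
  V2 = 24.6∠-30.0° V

Step 1 — Convert each phasor to rectangular form:
  V1 = 145·(cos(-30.0°) + j·sin(-30.0°)) = 125.6 - j72.5 V
  V2 = 24.6·(cos(-30.0°) + j·sin(-30.0°)) = 21.3 - j12.3 V
Step 2 — Sum components: V_total = 146.9 - j84.8 V.
Step 3 — Convert to polar: |V_total| = 169.6 V, ∠V_total = -30.0°.

V_total = 169.6∠-30.0° V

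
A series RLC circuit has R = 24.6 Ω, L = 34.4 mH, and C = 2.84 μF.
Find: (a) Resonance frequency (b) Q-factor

Step 1 — Resonance condition Im(Z)=0 gives ω₀ = 1/√(LC).
Step 2 — ω₀ = 1/√(0.0344·2.84e-06) = 3199 rad/s.
Step 3 — f₀ = ω₀/(2π) = 509.2 Hz.
Step 4 — Series Q: Q = ω₀L/R = 3199·0.0344/24.6 = 4.474.

(a) f₀ = 509.2 Hz  (b) Q = 4.474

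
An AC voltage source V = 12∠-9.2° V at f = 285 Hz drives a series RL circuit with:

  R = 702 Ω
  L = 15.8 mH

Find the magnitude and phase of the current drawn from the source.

Step 1 — Angular frequency: ω = 2π·f = 2π·285 = 1791 rad/s.
Step 2 — Component impedances:
  R: Z = R = 702 Ω
  L: Z = jωL = j·1791·0.0158 = 0 + j28.29 Ω
Step 3 — Series combination: Z_total = R + L = 702 + j28.29 Ω = 702.6∠2.3° Ω.
Step 4 — Source phasor: V = 12∠-9.2° V = 11.85 - j1.919 V.
Step 5 — Ohm's law: I = V / Z_total = (11.85 - j1.919) / (702 + j28.29) = 0.01674 - j0.003408 A.
Step 6 — Convert to polar: |I| = 0.01708 A, ∠I = -11.5°.

I = 0.01708∠-11.5° A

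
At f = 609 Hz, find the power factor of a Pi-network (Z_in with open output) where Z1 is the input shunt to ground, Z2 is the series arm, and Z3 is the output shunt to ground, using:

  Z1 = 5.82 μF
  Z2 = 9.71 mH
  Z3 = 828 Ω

Step 1 — Angular frequency: ω = 2π·f = 2π·609 = 3826 rad/s.
Step 2 — Component impedances:
  Z1: Z = 1/(jωC) = -j/(ω·C) = 0 - j44.9 Ω
  Z2: Z = jωL = j·3826·0.00971 = 0 + j37.15 Ω
  Z3: Z = R = 828 Ω
Step 3 — With open output, the series arm Z2 and the output shunt Z3 appear in series to ground: Z2 + Z3 = 828 + j37.15 Ω.
Step 4 — Parallel with input shunt Z1: Z_in = Z1 || (Z2 + Z3) = 2.435 - j44.88 Ω = 44.95∠-86.9° Ω.
Step 5 — Power factor: PF = cos(φ) = Re(Z)/|Z| = 2.435/44.95 = 0.05417.
Step 6 — Type: Im(Z) = -44.88 ⇒ leading (phase φ = -86.9°).

PF = 0.05417 (leading, φ = -86.9°)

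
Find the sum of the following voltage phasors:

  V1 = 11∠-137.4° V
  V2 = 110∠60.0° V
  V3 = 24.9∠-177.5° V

Step 1 — Convert each phasor to rectangular form:
  V1 = 11·(cos(-137.4°) + j·sin(-137.4°)) = -8.097 - j7.446 V
  V2 = 110·(cos(60.0°) + j·sin(60.0°)) = 55 + j95.26 V
  V3 = 24.9·(cos(-177.5°) + j·sin(-177.5°)) = -24.88 - j1.086 V
Step 2 — Sum components: V_total = 22.03 + j86.73 V.
Step 3 — Convert to polar: |V_total| = 89.48 V, ∠V_total = 75.8°.

V_total = 89.48∠75.8° V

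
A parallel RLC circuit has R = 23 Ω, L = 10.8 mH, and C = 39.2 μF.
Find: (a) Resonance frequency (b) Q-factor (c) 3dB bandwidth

Step 1 — Resonance: ω₀ = 1/√(LC) = 1/√(0.0108·3.92e-05) = 1537 rad/s.
Step 2 — f₀ = ω₀/(2π) = 244.6 Hz.
Step 3 — Parallel Q: Q = R/(ω₀L) = 23/(1537·0.0108) = 1.386.
Step 4 — Bandwidth: Δω = ω₀/Q = 1109 rad/s; BW = Δω/(2π) = 176.5 Hz.

(a) f₀ = 244.6 Hz  (b) Q = 1.386  (c) BW = 176.5 Hz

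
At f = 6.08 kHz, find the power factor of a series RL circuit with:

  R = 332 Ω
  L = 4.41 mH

Step 1 — Angular frequency: ω = 2π·f = 2π·6080 = 3.82e+04 rad/s.
Step 2 — Component impedances:
  R: Z = R = 332 Ω
  L: Z = jωL = j·3.82e+04·0.00441 = 0 + j168.5 Ω
Step 3 — Series combination: Z_total = R + L = 332 + j168.5 Ω = 372.3∠26.9° Ω.
Step 4 — Power factor: PF = cos(φ) = Re(Z)/|Z| = 332/372.3 = 0.8918.
Step 5 — Type: Im(Z) = 168.5 ⇒ lagging (phase φ = 26.9°).

PF = 0.8918 (lagging, φ = 26.9°)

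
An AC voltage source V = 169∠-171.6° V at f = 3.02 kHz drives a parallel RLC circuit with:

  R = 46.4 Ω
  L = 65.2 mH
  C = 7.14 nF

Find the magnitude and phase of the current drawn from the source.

Step 1 — Angular frequency: ω = 2π·f = 2π·3020 = 1.898e+04 rad/s.
Step 2 — Component impedances:
  R: Z = R = 46.4 Ω
  L: Z = jωL = j·1.898e+04·0.0652 = 0 + j1237 Ω
  C: Z = 1/(jωC) = -j/(ω·C) = 0 - j7381 Ω
Step 3 — Parallel combination: 1/Z_total = 1/R + 1/L + 1/C; Z_total = 46.35 + j1.447 Ω = 46.38∠1.8° Ω.
Step 4 — Source phasor: V = 169∠-171.6° V = -167.2 - j24.69 V.
Step 5 — Ohm's law: I = V / Z_total = (-167.2 - j24.69) / (46.35 + j1.447) = -3.62 - j0.4196 A.
Step 6 — Convert to polar: |I| = 3.644 A, ∠I = -173.4°.

I = 3.644∠-173.4° A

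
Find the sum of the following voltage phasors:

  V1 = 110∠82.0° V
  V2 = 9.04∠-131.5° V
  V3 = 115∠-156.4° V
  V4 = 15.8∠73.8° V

Step 1 — Convert each phasor to rectangular form:
  V1 = 110·(cos(82.0°) + j·sin(82.0°)) = 15.31 + j108.9 V
  V2 = 9.04·(cos(-131.5°) + j·sin(-131.5°)) = -5.99 - j6.771 V
  V3 = 115·(cos(-156.4°) + j·sin(-156.4°)) = -105.4 - j46.04 V
  V4 = 15.8·(cos(73.8°) + j·sin(73.8°)) = 4.408 + j15.17 V
Step 2 — Sum components: V_total = -91.65 + j71.29 V.
Step 3 — Convert to polar: |V_total| = 116.1 V, ∠V_total = 142.1°.

V_total = 116.1∠142.1° V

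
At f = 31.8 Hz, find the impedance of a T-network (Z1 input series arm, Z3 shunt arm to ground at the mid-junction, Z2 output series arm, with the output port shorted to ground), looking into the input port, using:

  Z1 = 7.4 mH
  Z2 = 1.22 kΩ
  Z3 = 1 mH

Step 1 — Angular frequency: ω = 2π·f = 2π·31.8 = 199.8 rad/s.
Step 2 — Component impedances:
  Z1: Z = jωL = j·199.8·0.0074 = 0 + j1.479 Ω
  Z2: Z = R = 1220 Ω
  Z3: Z = jωL = j·199.8·0.001 = 0 + j0.1998 Ω
Step 3 — With the output port shorted to ground, the output series arm Z2 runs from the junction to ground; the shunt arm Z3 also runs from the junction to ground. They appear in parallel: Z3 || Z2 = 3.272e-05 + j0.1998 Ω.
Step 4 — Series with input arm Z1: Z_in = Z1 + (Z3 || Z2) = 3.272e-05 + j1.678 Ω = 1.678∠90.0° Ω.

Z = 3.272e-05 + j1.678 Ω = 1.678∠90.0° Ω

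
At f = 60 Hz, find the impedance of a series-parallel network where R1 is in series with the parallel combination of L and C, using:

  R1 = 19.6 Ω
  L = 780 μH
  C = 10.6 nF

Step 1 — Angular frequency: ω = 2π·f = 2π·60 = 377 rad/s.
Step 2 — Component impedances:
  R1: Z = R = 19.6 Ω
  L: Z = jωL = j·377·0.00078 = 0 + j0.2941 Ω
  C: Z = 1/(jωC) = -j/(ω·C) = 0 - j2.502e+05 Ω
Step 3 — Parallel branch: L || C = 1/(1/L + 1/C) = 0 + j0.2941 Ω.
Step 4 — Series with R1: Z_total = R1 + (L || C) = 19.6 + j0.2941 Ω = 19.6∠0.9° Ω.

Z = 19.6 + j0.2941 Ω = 19.6∠0.9° Ω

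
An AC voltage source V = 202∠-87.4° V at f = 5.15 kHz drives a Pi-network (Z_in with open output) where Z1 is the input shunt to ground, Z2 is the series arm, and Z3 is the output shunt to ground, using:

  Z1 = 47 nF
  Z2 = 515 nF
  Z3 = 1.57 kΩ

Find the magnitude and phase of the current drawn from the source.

Step 1 — Angular frequency: ω = 2π·f = 2π·5150 = 3.236e+04 rad/s.
Step 2 — Component impedances:
  Z1: Z = 1/(jωC) = -j/(ω·C) = 0 - j657.5 Ω
  Z2: Z = 1/(jωC) = -j/(ω·C) = 0 - j60.01 Ω
  Z3: Z = R = 1570 Ω
Step 3 — With open output, the series arm Z2 and the output shunt Z3 appear in series to ground: Z2 + Z3 = 1570 - j60.01 Ω.
Step 4 — Parallel with input shunt Z1: Z_in = Z1 || (Z2 + Z3) = 227.8 - j553.4 Ω = 598.5∠-67.6° Ω.
Step 5 — Source phasor: V = 202∠-87.4° V = 9.163 - j201.8 V.
Step 6 — Ohm's law: I = V / Z_total = (9.163 - j201.8) / (227.8 - j553.4) = 0.3176 - j0.1142 A.
Step 7 — Convert to polar: |I| = 0.3375 A, ∠I = -19.8°.

I = 0.3375∠-19.8° A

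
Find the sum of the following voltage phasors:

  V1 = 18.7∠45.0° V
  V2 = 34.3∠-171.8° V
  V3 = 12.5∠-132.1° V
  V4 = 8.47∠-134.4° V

Step 1 — Convert each phasor to rectangular form:
  V1 = 18.7·(cos(45.0°) + j·sin(45.0°)) = 13.22 + j13.22 V
  V2 = 34.3·(cos(-171.8°) + j·sin(-171.8°)) = -33.95 - j4.892 V
  V3 = 12.5·(cos(-132.1°) + j·sin(-132.1°)) = -8.38 - j9.275 V
  V4 = 8.47·(cos(-134.4°) + j·sin(-134.4°)) = -5.926 - j6.052 V
Step 2 — Sum components: V_total = -35.03 - j6.996 V.
Step 3 — Convert to polar: |V_total| = 35.72 V, ∠V_total = -168.7°.

V_total = 35.72∠-168.7° V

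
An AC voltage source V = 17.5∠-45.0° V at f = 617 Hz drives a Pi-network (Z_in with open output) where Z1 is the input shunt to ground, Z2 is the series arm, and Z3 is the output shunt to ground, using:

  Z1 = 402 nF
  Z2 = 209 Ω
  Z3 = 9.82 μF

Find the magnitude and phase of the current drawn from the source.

Step 1 — Angular frequency: ω = 2π·f = 2π·617 = 3877 rad/s.
Step 2 — Component impedances:
  Z1: Z = 1/(jωC) = -j/(ω·C) = 0 - j641.7 Ω
  Z2: Z = R = 209 Ω
  Z3: Z = 1/(jωC) = -j/(ω·C) = 0 - j26.27 Ω
Step 3 — With open output, the series arm Z2 and the output shunt Z3 appear in series to ground: Z2 + Z3 = 209 - j26.27 Ω.
Step 4 — Parallel with input shunt Z1: Z_in = Z1 || (Z2 + Z3) = 175.7 - j80.21 Ω = 193.1∠-24.5° Ω.
Step 5 — Source phasor: V = 17.5∠-45.0° V = 12.37 - j12.37 V.
Step 6 — Ohm's law: I = V / Z_total = (12.37 - j12.37) / (175.7 - j80.21) = 0.0849 - j0.03168 A.
Step 7 — Convert to polar: |I| = 0.09061 A, ∠I = -20.5°.

I = 0.09061∠-20.5° A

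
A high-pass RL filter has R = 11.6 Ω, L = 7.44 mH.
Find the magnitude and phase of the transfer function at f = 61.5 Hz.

Step 1 — Angular frequency: ω = 2π·61.5 = 386.4 rad/s.
Step 2 — Transfer function: H(jω) = jωL/(R + jωL).
Step 3 — Numerator jωL = j·2.875; denominator R + jωL = 11.6 + j2.875.
Step 4 — H = 0.05787 + j0.2335.
Step 5 — Magnitude: |H| = 0.2406 (-12.4 dB); phase: φ = 76.1°.

|H| = 0.2406 (-12.4 dB), φ = 76.1°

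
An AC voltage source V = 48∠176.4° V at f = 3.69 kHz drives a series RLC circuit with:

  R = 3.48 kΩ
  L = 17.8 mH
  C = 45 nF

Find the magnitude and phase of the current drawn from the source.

Step 1 — Angular frequency: ω = 2π·f = 2π·3690 = 2.318e+04 rad/s.
Step 2 — Component impedances:
  R: Z = R = 3480 Ω
  L: Z = jωL = j·2.318e+04·0.0178 = 0 + j412.7 Ω
  C: Z = 1/(jωC) = -j/(ω·C) = 0 - j958.5 Ω
Step 3 — Series combination: Z_total = R + L + C = 3480 - j545.8 Ω = 3523∠-8.9° Ω.
Step 4 — Source phasor: V = 48∠176.4° V = -47.91 + j3.014 V.
Step 5 — Ohm's law: I = V / Z_total = (-47.91 + j3.014) / (3480 - j545.8) = -0.01357 - j0.001262 A.
Step 6 — Convert to polar: |I| = 0.01363 A, ∠I = -174.7°.

I = 0.01363∠-174.7° A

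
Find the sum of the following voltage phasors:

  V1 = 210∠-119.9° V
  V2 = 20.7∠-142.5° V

Step 1 — Convert each phasor to rectangular form:
  V1 = 210·(cos(-119.9°) + j·sin(-119.9°)) = -104.7 - j182 V
  V2 = 20.7·(cos(-142.5°) + j·sin(-142.5°)) = -16.42 - j12.6 V
Step 2 — Sum components: V_total = -121.1 - j194.6 V.
Step 3 — Convert to polar: |V_total| = 229.2 V, ∠V_total = -121.9°.

V_total = 229.2∠-121.9° V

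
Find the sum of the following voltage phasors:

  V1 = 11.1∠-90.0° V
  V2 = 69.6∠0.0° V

Step 1 — Convert each phasor to rectangular form:
  V1 = 11.1·(cos(-90.0°) + j·sin(-90.0°)) = 0 - j11.1 V
  V2 = 69.6·(cos(0.0°) + j·sin(0.0°)) = 69.6 V
Step 2 — Sum components: V_total = 69.6 - j11.1 V.
Step 3 — Convert to polar: |V_total| = 70.48 V, ∠V_total = -9.1°.

V_total = 70.48∠-9.1° V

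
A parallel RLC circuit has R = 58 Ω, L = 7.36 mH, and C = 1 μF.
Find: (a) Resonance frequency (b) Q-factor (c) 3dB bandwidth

Step 1 — Resonance: ω₀ = 1/√(LC) = 1/√(0.00736·1e-06) = 1.166e+04 rad/s.
Step 2 — f₀ = ω₀/(2π) = 1855 Hz.
Step 3 — Parallel Q: Q = R/(ω₀L) = 58/(1.166e+04·0.00736) = 0.6761.
Step 4 — Bandwidth: Δω = ω₀/Q = 1.724e+04 rad/s; BW = Δω/(2π) = 2744 Hz.

(a) f₀ = 1855 Hz  (b) Q = 0.6761  (c) BW = 2744 Hz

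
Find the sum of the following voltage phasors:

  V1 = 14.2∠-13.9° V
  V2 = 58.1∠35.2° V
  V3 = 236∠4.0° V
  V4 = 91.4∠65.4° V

Step 1 — Convert each phasor to rectangular form:
  V1 = 14.2·(cos(-13.9°) + j·sin(-13.9°)) = 13.78 - j3.411 V
  V2 = 58.1·(cos(35.2°) + j·sin(35.2°)) = 47.48 + j33.49 V
  V3 = 236·(cos(4.0°) + j·sin(4.0°)) = 235.4 + j16.46 V
  V4 = 91.4·(cos(65.4°) + j·sin(65.4°)) = 38.05 + j83.1 V
Step 2 — Sum components: V_total = 334.7 + j129.6 V.
Step 3 — Convert to polar: |V_total| = 359 V, ∠V_total = 21.2°.

V_total = 359∠21.2° V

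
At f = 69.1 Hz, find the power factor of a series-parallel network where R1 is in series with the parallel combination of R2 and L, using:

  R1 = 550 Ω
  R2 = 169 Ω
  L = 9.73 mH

Step 1 — Angular frequency: ω = 2π·f = 2π·69.1 = 434.2 rad/s.
Step 2 — Component impedances:
  R1: Z = R = 550 Ω
  R2: Z = R = 169 Ω
  L: Z = jωL = j·434.2·0.00973 = 0 + j4.224 Ω
Step 3 — Parallel branch: R2 || L = 1/(1/R2 + 1/L) = 0.1055 + j4.222 Ω.
Step 4 — Series with R1: Z_total = R1 + (R2 || L) = 550.1 + j4.222 Ω = 550.1∠0.4° Ω.
Step 5 — Power factor: PF = cos(φ) = Re(Z)/|Z| = 550.1/550.1 = 1.
Step 6 — Type: Im(Z) = 4.222 ⇒ lagging (phase φ = 0.4°).

PF = 1 (lagging, φ = 0.4°)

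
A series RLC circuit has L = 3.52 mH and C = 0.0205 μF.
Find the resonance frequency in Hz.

Step 1 — Resonance condition Im(Z)=0 gives ω₀ = 1/√(LC).
Step 2 — ω₀ = 1/√(0.00352·2.05e-08) = 1.177e+05 rad/s.
Step 3 — f₀ = ω₀/(2π) = 1.874e+04 Hz.

f₀ = 1.874e+04 Hz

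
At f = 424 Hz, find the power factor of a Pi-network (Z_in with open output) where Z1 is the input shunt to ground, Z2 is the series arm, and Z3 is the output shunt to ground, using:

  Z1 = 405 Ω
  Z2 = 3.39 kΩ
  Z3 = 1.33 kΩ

Step 1 — Angular frequency: ω = 2π·f = 2π·424 = 2664 rad/s.
Step 2 — Component impedances:
  Z1: Z = R = 405 Ω
  Z2: Z = R = 3390 Ω
  Z3: Z = R = 1330 Ω
Step 3 — With open output, the series arm Z2 and the output shunt Z3 appear in series to ground: Z2 + Z3 = 4720 Ω.
Step 4 — Parallel with input shunt Z1: Z_in = Z1 || (Z2 + Z3) = 373 Ω = 373∠0.0° Ω.
Step 5 — Power factor: PF = cos(φ) = Re(Z)/|Z| = 373/373 = 1.
Step 6 — Type: Im(Z) = 0 ⇒ unity (phase φ = 0.0°).

PF = 1 (unity, φ = 0.0°)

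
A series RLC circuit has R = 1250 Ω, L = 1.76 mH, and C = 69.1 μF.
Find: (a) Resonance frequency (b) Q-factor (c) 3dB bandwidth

Step 1 — Resonance condition Im(Z)=0 gives ω₀ = 1/√(LC).
Step 2 — ω₀ = 1/√(0.00176·6.91e-05) = 2868 rad/s.
Step 3 — f₀ = ω₀/(2π) = 456.4 Hz.
Step 4 — Series Q: Q = ω₀L/R = 2868·0.00176/1250 = 0.004037.
Step 5 — 3dB bandwidth: Δω = ω₀/Q = 7.102e+05 rad/s; BW = Δω/(2π) = 1.13e+05 Hz.

(a) f₀ = 456.4 Hz  (b) Q = 0.004037  (c) BW = 1.13e+05 Hz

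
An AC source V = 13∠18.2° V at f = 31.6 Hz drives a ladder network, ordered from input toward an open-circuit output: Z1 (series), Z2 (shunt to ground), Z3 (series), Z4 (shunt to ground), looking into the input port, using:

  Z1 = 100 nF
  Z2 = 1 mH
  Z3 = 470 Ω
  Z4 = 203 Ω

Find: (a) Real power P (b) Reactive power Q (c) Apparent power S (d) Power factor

Step 1 — Angular frequency: ω = 2π·f = 2π·31.6 = 198.5 rad/s.
Step 2 — Component impedances:
  Z1: Z = 1/(jωC) = -j/(ω·C) = 0 - j5.037e+04 Ω
  Z2: Z = jωL = j·198.5·0.001 = 0 + j0.1985 Ω
  Z3: Z = R = 470 Ω
  Z4: Z = R = 203 Ω
Step 3 — Ladder network (open output): work backward from the far end, alternating series and parallel combinations. Z_in = 5.858e-05 - j5.037e+04 Ω = 5.037e+04∠-90.0° Ω.
Step 4 — Source phasor: V = 13∠18.2° V = 12.35 + j4.06 V.
Step 5 — Current: I = V / Z = -8.062e-05 + j0.0002452 A = 0.0002581∠108.2° A.
Step 6 — Complex power: S = V·I* = 3.902e-12 - j0.003355 VA.
Step 7 — Real power: P = Re(S) = 3.902e-12 W.
Step 8 — Reactive power: Q = Im(S) = -0.003355 VAR.
Step 9 — Apparent power: |S| = 0.003355 VA.
Step 10 — Power factor: PF = P/|S| = 1.163e-09 (leading).

(a) P = 3.902e-12 W  (b) Q = -0.003355 VAR  (c) S = 0.003355 VA  (d) PF = 1.163e-09 (leading)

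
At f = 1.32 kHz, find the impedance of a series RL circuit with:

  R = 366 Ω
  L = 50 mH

Step 1 — Angular frequency: ω = 2π·f = 2π·1320 = 8294 rad/s.
Step 2 — Component impedances:
  R: Z = R = 366 Ω
  L: Z = jωL = j·8294·0.05 = 0 + j414.7 Ω
Step 3 — Series combination: Z_total = R + L = 366 + j414.7 Ω = 553.1∠48.6° Ω.

Z = 366 + j414.7 Ω = 553.1∠48.6° Ω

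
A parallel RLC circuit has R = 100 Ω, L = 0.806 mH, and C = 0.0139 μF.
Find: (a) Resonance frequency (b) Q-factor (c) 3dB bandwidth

Step 1 — Resonance: ω₀ = 1/√(LC) = 1/√(0.000806·1.39e-08) = 2.988e+05 rad/s.
Step 2 — f₀ = ω₀/(2π) = 4.755e+04 Hz.
Step 3 — Parallel Q: Q = R/(ω₀L) = 100/(2.988e+05·0.000806) = 0.4153.
Step 4 — Bandwidth: Δω = ω₀/Q = 7.194e+05 rad/s; BW = Δω/(2π) = 1.145e+05 Hz.

(a) f₀ = 4.755e+04 Hz  (b) Q = 0.4153  (c) BW = 1.145e+05 Hz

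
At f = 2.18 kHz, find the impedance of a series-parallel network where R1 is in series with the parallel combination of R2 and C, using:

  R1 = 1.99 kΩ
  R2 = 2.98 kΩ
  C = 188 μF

Step 1 — Angular frequency: ω = 2π·f = 2π·2180 = 1.37e+04 rad/s.
Step 2 — Component impedances:
  R1: Z = R = 1990 Ω
  R2: Z = R = 2980 Ω
  C: Z = 1/(jωC) = -j/(ω·C) = 0 - j0.3883 Ω
Step 3 — Parallel branch: R2 || C = 1/(1/R2 + 1/C) = 5.061e-05 - j0.3883 Ω.
Step 4 — Series with R1: Z_total = R1 + (R2 || C) = 1990 - j0.3883 Ω = 1990∠-0.0° Ω.

Z = 1990 - j0.3883 Ω = 1990∠-0.0° Ω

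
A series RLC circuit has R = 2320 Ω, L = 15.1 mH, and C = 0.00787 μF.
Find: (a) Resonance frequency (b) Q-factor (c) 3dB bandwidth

Step 1 — Resonance condition Im(Z)=0 gives ω₀ = 1/√(LC).
Step 2 — ω₀ = 1/√(0.0151·7.87e-09) = 9.173e+04 rad/s.
Step 3 — f₀ = ω₀/(2π) = 1.46e+04 Hz.
Step 4 — Series Q: Q = ω₀L/R = 9.173e+04·0.0151/2320 = 0.5971.
Step 5 — 3dB bandwidth: Δω = ω₀/Q = 1.536e+05 rad/s; BW = Δω/(2π) = 2.445e+04 Hz.

(a) f₀ = 1.46e+04 Hz  (b) Q = 0.5971  (c) BW = 2.445e+04 Hz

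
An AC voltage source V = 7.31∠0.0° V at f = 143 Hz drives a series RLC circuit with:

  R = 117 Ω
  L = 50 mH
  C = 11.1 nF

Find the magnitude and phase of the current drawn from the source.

Step 1 — Angular frequency: ω = 2π·f = 2π·143 = 898.5 rad/s.
Step 2 — Component impedances:
  R: Z = R = 117 Ω
  L: Z = jωL = j·898.5·0.05 = 0 + j44.92 Ω
  C: Z = 1/(jωC) = -j/(ω·C) = 0 - j1.003e+05 Ω
Step 3 — Series combination: Z_total = R + L + C = 117 - j1.002e+05 Ω = 1.002e+05∠-89.9° Ω.
Step 4 — Source phasor: V = 7.31∠0.0° V = 7.31 V.
Step 5 — Ohm's law: I = V / Z_total = (7.31) / (117 - j1.002e+05) = 8.515e-08 + j7.294e-05 A.
Step 6 — Convert to polar: |I| = 7.294e-05 A, ∠I = 89.9°.

I = 7.294e-05∠89.9° A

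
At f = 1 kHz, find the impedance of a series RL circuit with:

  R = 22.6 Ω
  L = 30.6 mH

Step 1 — Angular frequency: ω = 2π·f = 2π·1000 = 6283 rad/s.
Step 2 — Component impedances:
  R: Z = R = 22.6 Ω
  L: Z = jωL = j·6283·0.0306 = 0 + j192.3 Ω
Step 3 — Series combination: Z_total = R + L = 22.6 + j192.3 Ω = 193.6∠83.3° Ω.

Z = 22.6 + j192.3 Ω = 193.6∠83.3° Ω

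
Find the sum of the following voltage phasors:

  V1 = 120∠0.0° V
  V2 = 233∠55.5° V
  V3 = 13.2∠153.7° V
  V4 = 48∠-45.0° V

Step 1 — Convert each phasor to rectangular form:
  V1 = 120·(cos(0.0°) + j·sin(0.0°)) = 120 V
  V2 = 233·(cos(55.5°) + j·sin(55.5°)) = 132 + j192 V
  V3 = 13.2·(cos(153.7°) + j·sin(153.7°)) = -11.83 + j5.849 V
  V4 = 48·(cos(-45.0°) + j·sin(-45.0°)) = 33.94 - j33.94 V
Step 2 — Sum components: V_total = 274.1 + j163.9 V.
Step 3 — Convert to polar: |V_total| = 319.4 V, ∠V_total = 30.9°.

V_total = 319.4∠30.9° V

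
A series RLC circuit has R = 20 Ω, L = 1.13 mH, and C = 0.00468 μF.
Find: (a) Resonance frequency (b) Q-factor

Step 1 — Resonance condition Im(Z)=0 gives ω₀ = 1/√(LC).
Step 2 — ω₀ = 1/√(0.00113·4.68e-09) = 4.348e+05 rad/s.
Step 3 — f₀ = ω₀/(2π) = 6.921e+04 Hz.
Step 4 — Series Q: Q = ω₀L/R = 4.348e+05·0.00113/20 = 24.57.

(a) f₀ = 6.921e+04 Hz  (b) Q = 24.57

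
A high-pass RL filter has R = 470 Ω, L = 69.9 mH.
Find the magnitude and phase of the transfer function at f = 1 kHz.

Step 1 — Angular frequency: ω = 2π·1000 = 6283 rad/s.
Step 2 — Transfer function: H(jω) = jωL/(R + jωL).
Step 3 — Numerator jωL = j·439.2; denominator R + jωL = 470 + j439.2.
Step 4 — H = 0.4662 + j0.4989.
Step 5 — Magnitude: |H| = 0.6828 (-3.3 dB); phase: φ = 46.9°.

|H| = 0.6828 (-3.3 dB), φ = 46.9°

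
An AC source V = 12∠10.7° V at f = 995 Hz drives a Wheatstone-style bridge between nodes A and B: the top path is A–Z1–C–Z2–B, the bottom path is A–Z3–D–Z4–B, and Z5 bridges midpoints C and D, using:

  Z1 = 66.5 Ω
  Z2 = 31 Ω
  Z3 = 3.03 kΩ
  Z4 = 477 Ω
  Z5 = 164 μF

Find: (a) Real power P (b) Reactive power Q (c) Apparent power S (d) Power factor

Step 1 — Angular frequency: ω = 2π·f = 2π·995 = 6252 rad/s.
Step 2 — Component impedances:
  Z1: Z = R = 66.5 Ω
  Z2: Z = R = 31 Ω
  Z3: Z = R = 3030 Ω
  Z4: Z = R = 477 Ω
  Z5: Z = 1/(jωC) = -j/(ω·C) = 0 - j0.9753 Ω
Step 3 — Bridge requires nodal analysis (the Z5 bridge couples midpoints C and D, so the two paths cannot be reduced to a simple series/parallel combination). Setting node B to ground and injecting 1 A at node A, the 3-node admittance system at A, C, D solves to V_A = Z_AB = 94.18 - j0.001525 Ω = 94.18∠-0.0° Ω.
Step 4 — Source phasor: V = 12∠10.7° V = 11.79 + j2.228 V.
Step 5 — Current: I = V / Z = 0.1252 + j0.02366 A = 0.1274∠10.7° A.
Step 6 — Complex power: S = V·I* = 1.529 - j2.477e-05 VA.
Step 7 — Real power: P = Re(S) = 1.529 W.
Step 8 — Reactive power: Q = Im(S) = -2.477e-05 VAR.
Step 9 — Apparent power: |S| = 1.529 VA.
Step 10 — Power factor: PF = P/|S| = 1 (leading).

(a) P = 1.529 W  (b) Q = -2.477e-05 VAR  (c) S = 1.529 VA  (d) PF = 1 (leading)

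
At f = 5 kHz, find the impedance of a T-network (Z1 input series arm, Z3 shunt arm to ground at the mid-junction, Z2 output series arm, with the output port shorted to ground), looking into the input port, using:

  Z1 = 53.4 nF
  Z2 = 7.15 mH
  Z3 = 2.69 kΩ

Step 1 — Angular frequency: ω = 2π·f = 2π·5000 = 3.142e+04 rad/s.
Step 2 — Component impedances:
  Z1: Z = 1/(jωC) = -j/(ω·C) = 0 - j596.1 Ω
  Z2: Z = jωL = j·3.142e+04·0.00715 = 0 + j224.6 Ω
  Z3: Z = R = 2690 Ω
Step 3 — With the output port shorted to ground, the output series arm Z2 runs from the junction to ground; the shunt arm Z3 also runs from the junction to ground. They appear in parallel: Z3 || Z2 = 18.63 + j223.1 Ω.
Step 4 — Series with input arm Z1: Z_in = Z1 + (Z3 || Z2) = 18.63 - j373 Ω = 373.5∠-87.1° Ω.

Z = 18.63 - j373 Ω = 373.5∠-87.1° Ω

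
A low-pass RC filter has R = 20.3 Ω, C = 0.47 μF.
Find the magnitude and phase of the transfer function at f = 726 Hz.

Step 1 — Angular frequency: ω = 2π·726 = 4562 rad/s.
Step 2 — Transfer function: H(jω) = 1/(1 + jωRC).
Step 3 — Denominator: 1 + jωRC = 1 + j·4562·20.3·4.7e-07 = 1 + j0.04352.
Step 4 — H = 0.9981 - j0.04344.
Step 5 — Magnitude: |H| = 0.9991 (-0.0 dB); phase: φ = -2.5°.

|H| = 0.9991 (-0.0 dB), φ = -2.5°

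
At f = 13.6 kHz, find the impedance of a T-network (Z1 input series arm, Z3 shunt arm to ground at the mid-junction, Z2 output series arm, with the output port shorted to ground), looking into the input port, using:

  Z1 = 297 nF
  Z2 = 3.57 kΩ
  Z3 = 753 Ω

Step 1 — Angular frequency: ω = 2π·f = 2π·1.36e+04 = 8.545e+04 rad/s.
Step 2 — Component impedances:
  Z1: Z = 1/(jωC) = -j/(ω·C) = 0 - j39.4 Ω
  Z2: Z = R = 3570 Ω
  Z3: Z = R = 753 Ω
Step 3 — With the output port shorted to ground, the output series arm Z2 runs from the junction to ground; the shunt arm Z3 also runs from the junction to ground. They appear in parallel: Z3 || Z2 = 621.8 Ω.
Step 4 — Series with input arm Z1: Z_in = Z1 + (Z3 || Z2) = 621.8 - j39.4 Ω = 623.1∠-3.6° Ω.

Z = 621.8 - j39.4 Ω = 623.1∠-3.6° Ω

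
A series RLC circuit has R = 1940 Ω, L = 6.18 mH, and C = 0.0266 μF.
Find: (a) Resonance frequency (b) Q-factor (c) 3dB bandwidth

Step 1 — Resonance condition Im(Z)=0 gives ω₀ = 1/√(LC).
Step 2 — ω₀ = 1/√(0.00618·2.66e-08) = 7.799e+04 rad/s.
Step 3 — f₀ = ω₀/(2π) = 1.241e+04 Hz.
Step 4 — Series Q: Q = ω₀L/R = 7.799e+04·0.00618/1940 = 0.2485.
Step 5 — 3dB bandwidth: Δω = ω₀/Q = 3.139e+05 rad/s; BW = Δω/(2π) = 4.996e+04 Hz.

(a) f₀ = 1.241e+04 Hz  (b) Q = 0.2485  (c) BW = 4.996e+04 Hz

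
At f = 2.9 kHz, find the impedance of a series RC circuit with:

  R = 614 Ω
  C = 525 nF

Step 1 — Angular frequency: ω = 2π·f = 2π·2900 = 1.822e+04 rad/s.
Step 2 — Component impedances:
  R: Z = R = 614 Ω
  C: Z = 1/(jωC) = -j/(ω·C) = 0 - j104.5 Ω
Step 3 — Series combination: Z_total = R + C = 614 - j104.5 Ω = 622.8∠-9.7° Ω.

Z = 614 - j104.5 Ω = 622.8∠-9.7° Ω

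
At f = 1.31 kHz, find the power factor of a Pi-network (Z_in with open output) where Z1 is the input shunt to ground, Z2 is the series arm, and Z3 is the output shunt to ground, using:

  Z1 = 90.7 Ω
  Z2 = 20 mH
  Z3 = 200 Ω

Step 1 — Angular frequency: ω = 2π·f = 2π·1310 = 8231 rad/s.
Step 2 — Component impedances:
  Z1: Z = R = 90.7 Ω
  Z2: Z = jωL = j·8231·0.02 = 0 + j164.6 Ω
  Z3: Z = R = 200 Ω
Step 3 — With open output, the series arm Z2 and the output shunt Z3 appear in series to ground: Z2 + Z3 = 200 + j164.6 Ω.
Step 4 — Parallel with input shunt Z1: Z_in = Z1 || (Z2 + Z3) = 69.27 + j12.13 Ω = 70.33∠9.9° Ω.
Step 5 — Power factor: PF = cos(φ) = Re(Z)/|Z| = 69.272/70.327 = 0.985.
Step 6 — Type: Im(Z) = 12.13 ⇒ lagging (phase φ = 9.9°).

PF = 0.985 (lagging, φ = 9.9°)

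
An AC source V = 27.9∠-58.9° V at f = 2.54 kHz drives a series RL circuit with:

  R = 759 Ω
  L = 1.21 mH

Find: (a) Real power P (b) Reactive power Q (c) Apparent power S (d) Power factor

Step 1 — Angular frequency: ω = 2π·f = 2π·2540 = 1.596e+04 rad/s.
Step 2 — Component impedances:
  R: Z = R = 759 Ω
  L: Z = jωL = j·1.596e+04·0.00121 = 0 + j19.31 Ω
Step 3 — Series combination: Z_total = R + L = 759 + j19.31 Ω = 759.2∠1.5° Ω.
Step 4 — Source phasor: V = 27.9∠-58.9° V = 14.41 - j23.89 V.
Step 5 — Current: I = V / Z = 0.01817 - j0.03194 A = 0.03675∠-60.4° A.
Step 6 — Complex power: S = V·I* = 1.025 + j0.02608 VA.
Step 7 — Real power: P = Re(S) = 1.025 W.
Step 8 — Reactive power: Q = Im(S) = 0.02608 VAR.
Step 9 — Apparent power: |S| = 1.025 VA.
Step 10 — Power factor: PF = P/|S| = 0.9997 (lagging).

(a) P = 1.025 W  (b) Q = 0.02608 VAR  (c) S = 1.025 VA  (d) PF = 0.9997 (lagging)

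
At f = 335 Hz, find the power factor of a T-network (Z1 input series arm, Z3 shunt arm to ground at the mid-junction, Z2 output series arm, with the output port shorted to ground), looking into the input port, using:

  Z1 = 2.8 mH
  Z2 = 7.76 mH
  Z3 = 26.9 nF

Step 1 — Angular frequency: ω = 2π·f = 2π·335 = 2105 rad/s.
Step 2 — Component impedances:
  Z1: Z = jωL = j·2105·0.0028 = 0 + j5.894 Ω
  Z2: Z = jωL = j·2105·0.00776 = 0 + j16.33 Ω
  Z3: Z = 1/(jωC) = -j/(ω·C) = 0 - j1.766e+04 Ω
Step 3 — With the output port shorted to ground, the output series arm Z2 runs from the junction to ground; the shunt arm Z3 also runs from the junction to ground. They appear in parallel: Z3 || Z2 = 0 + j16.35 Ω.
Step 4 — Series with input arm Z1: Z_in = Z1 + (Z3 || Z2) = 0 + j22.24 Ω = 22.24∠90.0° Ω.
Step 5 — Power factor: PF = cos(φ) = Re(Z)/|Z| = 0/22.24 = 0.
Step 6 — Type: Im(Z) = 22.24 ⇒ lagging (phase φ = 90.0°).

PF = 0 (lagging, φ = 90.0°)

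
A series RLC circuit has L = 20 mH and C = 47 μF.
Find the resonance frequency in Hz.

Step 1 — Resonance condition Im(Z)=0 gives ω₀ = 1/√(LC).
Step 2 — ω₀ = 1/√(0.02·4.7e-05) = 1031 rad/s.
Step 3 — f₀ = ω₀/(2π) = 164.2 Hz.

f₀ = 164.2 Hz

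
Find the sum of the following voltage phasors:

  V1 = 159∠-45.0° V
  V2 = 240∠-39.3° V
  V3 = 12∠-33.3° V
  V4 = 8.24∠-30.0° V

Step 1 — Convert each phasor to rectangular form:
  V1 = 159·(cos(-45.0°) + j·sin(-45.0°)) = 112.4 - j112.4 V
  V2 = 240·(cos(-39.3°) + j·sin(-39.3°)) = 185.7 - j152 V
  V3 = 12·(cos(-33.3°) + j·sin(-33.3°)) = 10.03 - j6.588 V
  V4 = 8.24·(cos(-30.0°) + j·sin(-30.0°)) = 7.136 - j4.12 V
Step 2 — Sum components: V_total = 315.3 - j275.1 V.
Step 3 — Convert to polar: |V_total| = 418.5 V, ∠V_total = -41.1°.

V_total = 418.5∠-41.1° V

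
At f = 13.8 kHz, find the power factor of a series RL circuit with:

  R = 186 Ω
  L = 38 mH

Step 1 — Angular frequency: ω = 2π·f = 2π·1.38e+04 = 8.671e+04 rad/s.
Step 2 — Component impedances:
  R: Z = R = 186 Ω
  L: Z = jωL = j·8.671e+04·0.038 = 0 + j3295 Ω
Step 3 — Series combination: Z_total = R + L = 186 + j3295 Ω = 3300∠86.8° Ω.
Step 4 — Power factor: PF = cos(φ) = Re(Z)/|Z| = 186/3300 = 0.05636.
Step 5 — Type: Im(Z) = 3295 ⇒ lagging (phase φ = 86.8°).

PF = 0.05636 (lagging, φ = 86.8°)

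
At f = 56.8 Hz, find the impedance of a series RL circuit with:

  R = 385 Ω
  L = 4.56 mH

Step 1 — Angular frequency: ω = 2π·f = 2π·56.8 = 356.9 rad/s.
Step 2 — Component impedances:
  R: Z = R = 385 Ω
  L: Z = jωL = j·356.9·0.00456 = 0 + j1.627 Ω
Step 3 — Series combination: Z_total = R + L = 385 + j1.627 Ω = 385∠0.2° Ω.

Z = 385 + j1.627 Ω = 385∠0.2° Ω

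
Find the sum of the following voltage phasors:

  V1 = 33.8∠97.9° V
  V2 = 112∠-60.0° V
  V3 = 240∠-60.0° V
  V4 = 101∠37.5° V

Step 1 — Convert each phasor to rectangular form:
  V1 = 33.8·(cos(97.9°) + j·sin(97.9°)) = -4.646 + j33.48 V
  V2 = 112·(cos(-60.0°) + j·sin(-60.0°)) = 56 - j96.99 V
  V3 = 240·(cos(-60.0°) + j·sin(-60.0°)) = 120 - j207.8 V
  V4 = 101·(cos(37.5°) + j·sin(37.5°)) = 80.13 + j61.48 V
Step 2 — Sum components: V_total = 251.5 - j209.9 V.
Step 3 — Convert to polar: |V_total| = 327.6 V, ∠V_total = -39.8°.

V_total = 327.6∠-39.8° V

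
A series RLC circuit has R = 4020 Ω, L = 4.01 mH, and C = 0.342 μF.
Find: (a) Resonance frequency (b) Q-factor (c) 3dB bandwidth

Step 1 — Resonance: ω₀ = 1/√(LC) = 1/√(0.00401·3.42e-07) = 2.7e+04 rad/s.
Step 2 — f₀ = ω₀/(2π) = 4298 Hz.
Step 3 — Series Q: Q = ω₀L/R = 2.7e+04·0.00401/4020 = 0.02694.
Step 4 — Bandwidth: Δω = ω₀/Q = 1.002e+06 rad/s; BW = Δω/(2π) = 1.596e+05 Hz.

(a) f₀ = 4298 Hz  (b) Q = 0.02694  (c) BW = 1.596e+05 Hz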